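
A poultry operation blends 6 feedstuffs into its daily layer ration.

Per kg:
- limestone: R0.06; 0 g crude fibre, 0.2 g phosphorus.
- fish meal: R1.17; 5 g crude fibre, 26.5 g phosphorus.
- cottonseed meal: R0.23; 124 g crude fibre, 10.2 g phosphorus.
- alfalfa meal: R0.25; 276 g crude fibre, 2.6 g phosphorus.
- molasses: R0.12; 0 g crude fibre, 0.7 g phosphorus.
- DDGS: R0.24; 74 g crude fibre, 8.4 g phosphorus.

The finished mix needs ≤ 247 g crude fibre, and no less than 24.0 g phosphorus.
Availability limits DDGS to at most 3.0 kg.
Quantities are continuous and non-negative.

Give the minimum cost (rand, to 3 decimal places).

R0.622

Let x1 = kg of limestone, x2 = kg of fish meal, x3 = kg of cottonseed meal, x4 = kg of alfalfa meal, x5 = kg of molasses, x6 = kg of DDGS.
Minimise 0.06x1 + 1.17x2 + 0.23x3 + 0.25x4 + 0.12x5 + 0.24x6 subject to:
  5x2 + 124x3 + 276x4 + 74x6 ≤ 247   (crude fibre)
  0.2x1 + 26.5x2 + 10.2x3 + 2.6x4 + 0.7x5 + 8.4x6 ≥ 24   (phosphorus)
  x6 ≤ 3
  x1, x2, x3, x4, x5, x6 ≥ 0.
The cheapest feasible vertex uses only cottonseed meal, DDGS; limestone, fish meal, alfalfa meal, molasses are not used. There the crude fibre and phosphorus constraints are tight.
That vertex is x3 = 1.042, x6 = 1.592.
Total cost: 0.23·1.042 + 0.24·1.592 = 0.62174.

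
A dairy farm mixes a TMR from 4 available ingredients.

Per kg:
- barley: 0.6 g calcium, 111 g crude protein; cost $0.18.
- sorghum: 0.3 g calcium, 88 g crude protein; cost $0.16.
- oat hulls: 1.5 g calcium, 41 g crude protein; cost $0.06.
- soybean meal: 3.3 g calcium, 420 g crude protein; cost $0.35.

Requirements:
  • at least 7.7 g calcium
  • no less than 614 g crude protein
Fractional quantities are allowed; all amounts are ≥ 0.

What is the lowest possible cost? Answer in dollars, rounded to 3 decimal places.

$0.575

Let x1 = kg of barley, x2 = kg of sorghum, x3 = kg of oat hulls, x4 = kg of soybean meal.
Minimise 0.18x1 + 0.16x2 + 0.06x3 + 0.35x4 subject to:
  0.6x1 + 0.3x2 + 1.5x3 + 3.3x4 ≥ 7.7   (calcium)
  111x1 + 88x2 + 41x3 + 420x4 ≥ 614   (crude protein)
  x1, x2, x3, x4 ≥ 0.
The cheapest feasible vertex uses only oat hulls, soybean meal; barley, sorghum are not used. The calcium and crude protein requirements are met with equality.
Optimal quantities: oat hulls = 2.441 kg, soybean meal = 1.224 kg.
Hence cost = 0.06·2.441 + 0.35·1.224 = $0.57486.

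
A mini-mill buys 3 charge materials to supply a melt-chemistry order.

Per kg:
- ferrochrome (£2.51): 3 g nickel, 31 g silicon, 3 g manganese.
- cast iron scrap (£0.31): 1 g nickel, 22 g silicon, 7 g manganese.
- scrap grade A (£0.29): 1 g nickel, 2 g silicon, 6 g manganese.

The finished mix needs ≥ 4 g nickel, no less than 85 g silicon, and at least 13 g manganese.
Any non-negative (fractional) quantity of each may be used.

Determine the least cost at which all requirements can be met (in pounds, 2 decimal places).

£1.24

Set it up as a linear program. Let x1 = kg of ferrochrome, x2 = kg of cast iron scrap, x3 = kg of scrap grade A.
Minimize 2.51x1 + 0.31x2 + 0.29x3 with:
  3x1 + 1x2 + 1x3 ≥ 4   (nickel)
  31x1 + 22x2 + 2x3 ≥ 85   (silicon)
  3x1 + 7x2 + 6x3 ≥ 13   (manganese)
  x1, x2, x3 ≥ 0.
The cheapest feasible vertex uses only cast iron scrap, scrap grade A; ferrochrome is not used. The nickel and silicon requirements are met with equality.
So cast iron scrap = 3.85 kg, scrap grade A = 0.15 kg.
Hence cost = 0.31·3.85 + 0.29·0.15 = £1.2370.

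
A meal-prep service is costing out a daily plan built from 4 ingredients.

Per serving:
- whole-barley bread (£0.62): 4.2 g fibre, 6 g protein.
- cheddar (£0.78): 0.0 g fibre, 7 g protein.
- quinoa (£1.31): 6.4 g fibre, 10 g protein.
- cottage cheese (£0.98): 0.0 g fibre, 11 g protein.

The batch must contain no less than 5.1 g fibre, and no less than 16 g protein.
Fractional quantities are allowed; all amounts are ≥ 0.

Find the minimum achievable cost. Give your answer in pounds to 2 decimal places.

Let x1 = servings of whole-barley bread, x2 = servings of cheddar, x3 = servings of quinoa, x4 = servings of cottage cheese.
min 0.62x1 + 0.78x2 + 1.31x3 + 0.98x4 s.t.:
  4.2x1 + 6.4x3 ≥ 5.1   (fibre)
  6x1 + 7x2 + 10x3 + 11x4 ≥ 16   (protein)
  x1, x2, x3, x4 ≥ 0.
The minimum-cost mix takes nothing from cheddar, quinoa — only whole-barley bread, cottage cheese. The fibre and protein requirements are met with equality.
Solving gives x1 = 1.214, x4 = 0.7922.
Total cost: 0.62·1.214 + 0.98·0.7922 = 1.5290.

£1.53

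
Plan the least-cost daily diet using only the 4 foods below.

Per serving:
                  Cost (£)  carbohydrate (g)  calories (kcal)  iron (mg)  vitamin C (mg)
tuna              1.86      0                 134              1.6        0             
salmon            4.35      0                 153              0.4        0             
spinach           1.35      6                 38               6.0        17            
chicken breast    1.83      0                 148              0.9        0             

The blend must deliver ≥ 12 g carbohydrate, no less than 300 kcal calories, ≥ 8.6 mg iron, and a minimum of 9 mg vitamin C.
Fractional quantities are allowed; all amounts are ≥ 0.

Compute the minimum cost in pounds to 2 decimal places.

Treat it as an LP. Let x1 = servings of tuna, x2 = servings of salmon, x3 = servings of spinach, x4 = servings of chicken breast.
Minimise 1.86x1 + 4.35x2 + 1.35x3 + 1.83x4 s.t.:
  6x3 ≥ 12   (carbohydrate)
  134x1 + 153x2 + 38x3 + 148x4 ≥ 300   (calories)
  1.6x1 + 0.4x2 + 6x3 + 0.9x4 ≥ 8.6   (iron)
  17x3 ≥ 9   (vitamin C)
  x1, x2, x3, x4 ≥ 0.
The minimum-cost mix takes nothing from tuna, salmon — only spinach, chicken breast. Binding constraints: carbohydrate and calories.
That vertex is x3 = 2, x4 = 1.514.
Hence cost = 1.35·2 + 1.83·1.514 = £5.4706.

£5.47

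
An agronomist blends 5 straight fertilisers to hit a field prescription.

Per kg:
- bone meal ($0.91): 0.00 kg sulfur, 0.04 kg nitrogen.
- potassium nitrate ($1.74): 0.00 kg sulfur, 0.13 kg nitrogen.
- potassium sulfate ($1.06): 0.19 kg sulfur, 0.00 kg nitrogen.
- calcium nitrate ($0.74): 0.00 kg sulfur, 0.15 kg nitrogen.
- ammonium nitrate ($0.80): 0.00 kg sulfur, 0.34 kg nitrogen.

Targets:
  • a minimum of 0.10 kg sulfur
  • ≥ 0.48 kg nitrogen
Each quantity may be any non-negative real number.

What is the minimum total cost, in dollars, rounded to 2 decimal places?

Treat it as an LP. Let x1 = kg of bone meal, x2 = kg of potassium nitrate, x3 = kg of potassium sulfate, x4 = kg of calcium nitrate, x5 = kg of ammonium nitrate.
Minimize 0.91x1 + 1.74x2 + 1.06x3 + 0.74x4 + 0.8x5 s.t.:
  0.19x3 ≥ 0.1   (sulfur)
  0.04x1 + 0.13x2 + 0.15x4 + 0.34x5 ≥ 0.48   (nitrogen)
  x1, x2, x3, x4, x5 ≥ 0.
At the optimum only potassium sulfate, ammonium nitrate are positive (bone meal, potassium nitrate, calcium nitrate = 0). There the sulfur and nitrogen constraints are tight.
So potassium sulfate = 0.5263 kg, ammonium nitrate = 1.412 kg.
Objective = 1.06·0.5263 + 0.8·1.412 = 1.6875.

$1.69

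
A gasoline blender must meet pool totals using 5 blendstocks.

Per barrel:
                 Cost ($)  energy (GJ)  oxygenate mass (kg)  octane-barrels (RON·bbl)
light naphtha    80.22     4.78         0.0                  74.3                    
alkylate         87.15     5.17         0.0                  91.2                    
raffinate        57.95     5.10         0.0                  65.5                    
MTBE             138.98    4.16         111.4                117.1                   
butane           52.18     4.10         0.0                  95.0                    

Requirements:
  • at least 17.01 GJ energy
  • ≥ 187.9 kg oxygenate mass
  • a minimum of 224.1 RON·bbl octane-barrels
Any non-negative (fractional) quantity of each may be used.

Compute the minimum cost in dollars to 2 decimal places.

$347.97

This is a linear program. Let x1 = barrels of light naphtha, x2 = barrels of alkylate, x3 = barrels of raffinate, x4 = barrels of MTBE, x5 = barrels of butane.
Minimise 80.22x1 + 87.15x2 + 57.95x3 + 138.98x4 + 52.18x5 with:
  4.78x1 + 5.17x2 + 5.1x3 + 4.16x4 + 4.1x5 ≥ 17.01   (energy)
  111.4x4 ≥ 187.9   (oxygenate mass)
  74.3x1 + 91.2x2 + 65.5x3 + 117.1x4 + 95x5 ≥ 224.1   (octane-barrels)
  x1, x2, x3, x4, x5 ≥ 0.
The cheapest feasible vertex uses only raffinate, MTBE; light naphtha, alkylate, butane are not used. Binding constraints: energy and oxygenate mass.
Optimal quantities: raffinate = 1.9595 barrels, MTBE = 1.6867 barrels.
Hence cost = 57.95·1.9595 + 138.98·1.6867 = $347.9706.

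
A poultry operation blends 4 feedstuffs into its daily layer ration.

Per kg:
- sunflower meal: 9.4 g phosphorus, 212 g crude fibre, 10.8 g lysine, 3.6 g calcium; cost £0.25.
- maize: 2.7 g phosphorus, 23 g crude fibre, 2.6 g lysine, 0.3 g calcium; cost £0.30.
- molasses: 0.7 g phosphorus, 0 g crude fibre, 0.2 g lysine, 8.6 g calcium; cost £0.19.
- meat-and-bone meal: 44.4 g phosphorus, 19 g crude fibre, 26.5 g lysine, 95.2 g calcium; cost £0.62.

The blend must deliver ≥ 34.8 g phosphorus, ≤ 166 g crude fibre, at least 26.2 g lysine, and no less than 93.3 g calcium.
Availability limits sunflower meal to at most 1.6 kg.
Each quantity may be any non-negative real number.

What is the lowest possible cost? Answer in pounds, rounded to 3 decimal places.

£0.613

Let x1 = kg of sunflower meal, x2 = kg of maize, x3 = kg of molasses, x4 = kg of meat-and-bone meal.
Minimize 0.25x1 + 0.3x2 + 0.19x3 + 0.62x4 with:
  9.4x1 + 2.7x2 + 0.7x3 + 44.4x4 ≥ 34.8   (phosphorus)
  212x1 + 23x2 + 19x4 ≤ 166   (crude fibre)
  10.8x1 + 2.6x2 + 0.2x3 + 26.5x4 ≥ 26.2   (lysine)
  3.6x1 + 0.3x2 + 8.6x3 + 95.2x4 ≥ 93.3   (calcium)
  x1 ≤ 1.6
  x1, x2, x3, x4 ≥ 0.
The minimum-cost mix takes nothing from maize, molasses — only sunflower meal, meat-and-bone meal. The lysine and calcium requirements are met with equality.
So sunflower meal = 0.02336 kg, meat-and-bone meal = 0.9792 kg.
Hence cost = 0.25·0.02336 + 0.62·0.9792 = £0.61294.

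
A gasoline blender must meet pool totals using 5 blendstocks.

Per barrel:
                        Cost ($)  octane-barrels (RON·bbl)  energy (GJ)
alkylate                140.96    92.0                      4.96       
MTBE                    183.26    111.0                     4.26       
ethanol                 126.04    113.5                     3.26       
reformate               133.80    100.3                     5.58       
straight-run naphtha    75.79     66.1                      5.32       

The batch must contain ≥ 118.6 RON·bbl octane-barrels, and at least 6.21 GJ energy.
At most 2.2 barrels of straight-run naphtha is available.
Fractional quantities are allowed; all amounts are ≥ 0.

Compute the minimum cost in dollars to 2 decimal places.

Treat it as an LP. Let x1 = barrels of alkylate, x2 = barrels of MTBE, x3 = barrels of ethanol, x4 = barrels of reformate, x5 = barrels of straight-run naphtha.
min 140.96x1 + 183.26x2 + 126.04x3 + 133.8x4 + 75.79x5 s.t.:
  92x1 + 111x2 + 113.5x3 + 100.3x4 + 66.1x5 ≥ 118.6   (octane-barrels)
  4.96x1 + 4.26x2 + 3.26x3 + 5.58x4 + 5.32x5 ≥ 6.21   (energy)
  x5 ≤ 2.2
  x1, x2, x3, x4, x5 ≥ 0.
The optimal basis is {ethanol, straight-run naphtha}; alkylate, MTBE, reformate drop out. Binding constraints: octane-barrels and energy.
So ethanol = 0.5677 barrels, straight-run naphtha = 0.8194 barrels.
Total cost: 126.04·0.5677 + 75.79·0.8194 = 133.6552.

$133.66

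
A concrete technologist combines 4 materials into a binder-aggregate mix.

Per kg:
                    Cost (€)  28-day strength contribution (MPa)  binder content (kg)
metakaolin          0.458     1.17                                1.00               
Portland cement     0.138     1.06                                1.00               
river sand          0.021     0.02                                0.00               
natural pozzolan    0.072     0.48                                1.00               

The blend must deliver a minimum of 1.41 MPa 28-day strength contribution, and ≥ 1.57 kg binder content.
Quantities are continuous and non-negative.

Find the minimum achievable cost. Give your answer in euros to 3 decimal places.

€0.188

Treat it as an LP. Let x1 = kg of metakaolin, x2 = kg of Portland cement, x3 = kg of river sand, x4 = kg of natural pozzolan.
min 0.458x1 + 0.138x2 + 0.021x3 + 0.072x4 s.t.:
  1.17x1 + 1.06x2 + 0.02x3 + 0.48x4 ≥ 1.41   (28-day strength contribution)
  1x1 + 1x2 + 1x4 ≥ 1.57   (binder content)
  x1, x2, x3, x4 ≥ 0.
At the optimum only Portland cement, natural pozzolan are positive (metakaolin, river sand = 0). Binding constraints: 28-day strength contribution and binder content.
That vertex is x2 = 1.132, x4 = 0.4383.
Cost = 0.138·1.132 + 0.072·0.4383 = 0.18777.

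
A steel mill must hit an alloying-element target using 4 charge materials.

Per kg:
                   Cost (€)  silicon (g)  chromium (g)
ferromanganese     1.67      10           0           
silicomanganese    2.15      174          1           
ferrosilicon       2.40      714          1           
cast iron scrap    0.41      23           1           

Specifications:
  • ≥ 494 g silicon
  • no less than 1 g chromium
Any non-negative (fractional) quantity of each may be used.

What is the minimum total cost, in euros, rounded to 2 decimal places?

This is a linear program. Let x1 = kg of ferromanganese, x2 = kg of silicomanganese, x3 = kg of ferrosilicon, x4 = kg of cast iron scrap.
min 1.67x1 + 2.15x2 + 2.4x3 + 0.41x4 s.t.:
  10x1 + 174x2 + 714x3 + 23x4 ≥ 494   (silicon)
  1x2 + 1x3 + 1x4 ≥ 1   (chromium)
  x1, x2, x3, x4 ≥ 0.
The cheapest feasible vertex uses only ferrosilicon, cast iron scrap; ferromanganese, silicomanganese are not used. The silicon and chromium requirements are met with equality.
Solving gives x3 = 0.6816, x4 = 0.3184.
Hence cost = 2.4·0.6816 + 0.41·0.3184 = €1.7664.

€1.77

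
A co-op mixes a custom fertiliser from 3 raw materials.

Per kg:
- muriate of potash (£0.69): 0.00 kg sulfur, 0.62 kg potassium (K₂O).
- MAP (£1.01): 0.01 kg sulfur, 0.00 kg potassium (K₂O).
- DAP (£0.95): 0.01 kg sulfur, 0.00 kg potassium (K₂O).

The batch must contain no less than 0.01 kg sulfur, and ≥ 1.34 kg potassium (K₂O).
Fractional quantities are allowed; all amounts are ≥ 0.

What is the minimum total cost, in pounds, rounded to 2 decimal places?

£2.44

Let x1 = kg of muriate of potash, x2 = kg of MAP, x3 = kg of DAP.
Minimize 0.69x1 + 1.01x2 + 0.95x3 s.t.:
  0.01x2 + 0.01x3 ≥ 0.01   (sulfur)
  0.62x1 ≥ 1.34   (potassium (K₂O))
  x1, x2, x3 ≥ 0.
At the optimum only muriate of potash, DAP are positive (MAP = 0). The sulfur and potassium (K₂O) requirements are met with equality.
Solving gives x1 = 2.161, x3 = 1.
Hence cost = 0.69·2.161 + 0.95·1 = £2.4411.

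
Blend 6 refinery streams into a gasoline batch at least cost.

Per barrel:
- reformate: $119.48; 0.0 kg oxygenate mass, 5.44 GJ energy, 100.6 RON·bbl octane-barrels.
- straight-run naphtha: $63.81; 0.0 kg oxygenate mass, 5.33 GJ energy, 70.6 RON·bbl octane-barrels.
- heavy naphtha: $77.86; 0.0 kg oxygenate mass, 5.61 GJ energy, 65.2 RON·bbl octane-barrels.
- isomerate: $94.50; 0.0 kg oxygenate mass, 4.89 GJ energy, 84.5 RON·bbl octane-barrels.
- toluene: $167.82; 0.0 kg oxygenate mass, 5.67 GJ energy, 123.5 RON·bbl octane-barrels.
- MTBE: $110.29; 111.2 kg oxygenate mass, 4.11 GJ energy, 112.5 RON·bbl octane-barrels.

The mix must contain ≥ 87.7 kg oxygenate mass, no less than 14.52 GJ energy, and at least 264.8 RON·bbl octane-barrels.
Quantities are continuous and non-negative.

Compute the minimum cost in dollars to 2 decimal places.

Set it up as a linear program. Let x1 = barrels of reformate, x2 = barrels of straight-run naphtha, x3 = barrels of heavy naphtha, x4 = barrels of isomerate, x5 = barrels of toluene, x6 = barrels of MTBE.
min 119.48x1 + 63.81x2 + 77.86x3 + 94.5x4 + 167.82x5 + 110.29x6 s.t.:
  111.2x6 ≥ 87.7   (oxygenate mass)
  5.44x1 + 5.33x2 + 5.61x3 + 4.89x4 + 5.67x5 + 4.11x6 ≥ 14.52   (energy)
  100.6x1 + 70.6x2 + 65.2x3 + 84.5x4 + 123.5x5 + 112.5x6 ≥ 264.8   (octane-barrels)
  x1, x2, x3, x4, x5, x6 ≥ 0.
At the optimum only straight-run naphtha, MTBE are positive (reformate, heavy naphtha, isomerate, toluene = 0). Binding constraints: oxygenate mass and octane-barrels.
That vertex is x2 = 2.494, x6 = 0.78867.
Total cost: 63.81·2.494 + 110.29·0.78867 = 246.1246.

$246.12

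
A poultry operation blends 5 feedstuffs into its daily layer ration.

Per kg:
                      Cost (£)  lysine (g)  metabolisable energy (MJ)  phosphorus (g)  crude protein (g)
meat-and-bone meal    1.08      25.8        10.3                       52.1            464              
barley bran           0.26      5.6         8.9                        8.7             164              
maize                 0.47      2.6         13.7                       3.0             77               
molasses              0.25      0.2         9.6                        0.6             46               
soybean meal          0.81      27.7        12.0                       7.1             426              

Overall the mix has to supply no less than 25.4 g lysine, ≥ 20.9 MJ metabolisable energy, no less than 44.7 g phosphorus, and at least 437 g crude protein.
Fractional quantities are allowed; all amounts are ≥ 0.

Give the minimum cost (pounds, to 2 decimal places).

Let x1 = kg of meat-and-bone meal, x2 = kg of barley bran, x3 = kg of maize, x4 = kg of molasses, x5 = kg of soybean meal.
min 1.08x1 + 0.26x2 + 0.47x3 + 0.25x4 + 0.81x5 s.t.:
  25.8x1 + 5.6x2 + 2.6x3 + 0.2x4 + 27.7x5 ≥ 25.4   (lysine)
  10.3x1 + 8.9x2 + 13.7x3 + 9.6x4 + 12x5 ≥ 20.9   (metabolisable energy)
  52.1x1 + 8.7x2 + 3x3 + 0.6x4 + 7.1x5 ≥ 44.7   (phosphorus)
  464x1 + 164x2 + 77x3 + 46x4 + 426x5 ≥ 437   (crude protein)
  x1, x2, x3, x4, x5 ≥ 0.
The optimal basis is {meat-and-bone meal, barley bran, soybean meal}; maize, molasses drop out. There the lysine, metabolisable energy, phosphorus constraints are tight.
Solving gives x1 = 0.5828, x2 = 1.608, x5 = 0.04912.
Total cost: 1.08·0.5828 + 0.26·1.608 + 0.81·0.04912 = 1.0873.

£1.09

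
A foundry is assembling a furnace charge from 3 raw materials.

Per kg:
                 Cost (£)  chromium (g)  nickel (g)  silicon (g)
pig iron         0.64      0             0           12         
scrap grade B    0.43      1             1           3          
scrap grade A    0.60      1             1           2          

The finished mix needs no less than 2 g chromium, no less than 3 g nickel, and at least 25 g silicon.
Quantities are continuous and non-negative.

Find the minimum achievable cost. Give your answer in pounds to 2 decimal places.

Treat it as an LP. Let x1 = kg of pig iron, x2 = kg of scrap grade B, x3 = kg of scrap grade A.
Minimise 0.64x1 + 0.43x2 + 0.6x3 s.t.:
  1x2 + 1x3 ≥ 2   (chromium)
  1x2 + 1x3 ≥ 3   (nickel)
  12x1 + 3x2 + 2x3 ≥ 25   (silicon)
  x1, x2, x3 ≥ 0.
The cheapest feasible vertex uses only pig iron, scrap grade B; scrap grade A is not used. There the nickel and silicon constraints are tight.
That vertex is x1 = 1.333, x2 = 3.
Objective = 0.64·1.333 + 0.43·3 = 2.1431.

£2.14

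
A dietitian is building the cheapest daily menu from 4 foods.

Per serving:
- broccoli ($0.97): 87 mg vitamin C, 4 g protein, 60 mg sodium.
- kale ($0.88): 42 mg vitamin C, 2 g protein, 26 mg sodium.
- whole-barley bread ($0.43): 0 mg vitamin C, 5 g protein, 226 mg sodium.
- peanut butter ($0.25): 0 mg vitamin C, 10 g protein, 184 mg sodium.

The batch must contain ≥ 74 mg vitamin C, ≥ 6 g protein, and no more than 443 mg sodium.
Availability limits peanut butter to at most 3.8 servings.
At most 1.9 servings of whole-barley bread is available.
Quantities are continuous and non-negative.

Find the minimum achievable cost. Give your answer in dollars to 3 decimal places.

Let x1 = servings of broccoli, x2 = servings of kale, x3 = servings of whole-barley bread, x4 = servings of peanut butter.
min 0.97x1 + 0.88x2 + 0.43x3 + 0.25x4 subject to:
  87x1 + 42x2 ≥ 74   (vitamin C)
  4x1 + 2x2 + 5x3 + 10x4 ≥ 6   (protein)
  60x1 + 26x2 + 226x3 + 184x4 ≤ 443   (sodium)
  x4 ≤ 3.8
  x3 ≤ 1.9
  x1, x2, x3, x4 ≥ 0.
The cheapest feasible vertex uses only broccoli, peanut butter; kale, whole-barley bread are not used. The vitamin C and protein requirements are met with equality.
Optimal quantities: broccoli = 0.8506 servings, peanut butter = 0.2598 servings.
Objective = 0.97·0.8506 + 0.25·0.2598 = 0.89003.

$0.890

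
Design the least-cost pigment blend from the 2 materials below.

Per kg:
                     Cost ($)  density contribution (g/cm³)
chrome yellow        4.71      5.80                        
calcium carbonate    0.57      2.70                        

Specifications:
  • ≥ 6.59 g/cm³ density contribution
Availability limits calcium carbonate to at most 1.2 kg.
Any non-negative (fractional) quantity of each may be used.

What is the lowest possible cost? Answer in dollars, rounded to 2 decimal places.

$3.40

Let x1 = kg of chrome yellow, x2 = kg of calcium carbonate.
min 4.71x1 + 0.57x2 with:
  5.8x1 + 2.7x2 ≥ 6.59   (density contribution)
  x2 ≤ 1.2
  x1, x2 ≥ 0.
Both inputs are positive at the optimum. Binding constraints: density contribution and the calcium carbonate cap.
Solving gives x1 = 0.5776, x2 = 1.2.
Objective = 4.71·0.5776 + 0.57·1.2 = 3.4045.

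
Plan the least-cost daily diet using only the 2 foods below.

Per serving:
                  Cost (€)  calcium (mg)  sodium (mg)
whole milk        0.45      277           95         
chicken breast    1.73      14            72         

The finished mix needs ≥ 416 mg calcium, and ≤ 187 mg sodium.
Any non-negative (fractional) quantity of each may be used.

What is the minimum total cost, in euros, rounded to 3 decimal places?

€0.676

Let x1 = servings of whole milk, x2 = servings of chicken breast.
min 0.45x1 + 1.73x2 with:
  277x1 + 14x2 ≥ 416   (calcium)
  95x1 + 72x2 ≤ 187   (sodium)
  x1, x2 ≥ 0.
The optimal basis is {whole milk}; chicken breast drops out. There the calcium constraint is tight.
So whole milk = 1.502 servings.
Total cost: 0.45·1.502 = 0.67590.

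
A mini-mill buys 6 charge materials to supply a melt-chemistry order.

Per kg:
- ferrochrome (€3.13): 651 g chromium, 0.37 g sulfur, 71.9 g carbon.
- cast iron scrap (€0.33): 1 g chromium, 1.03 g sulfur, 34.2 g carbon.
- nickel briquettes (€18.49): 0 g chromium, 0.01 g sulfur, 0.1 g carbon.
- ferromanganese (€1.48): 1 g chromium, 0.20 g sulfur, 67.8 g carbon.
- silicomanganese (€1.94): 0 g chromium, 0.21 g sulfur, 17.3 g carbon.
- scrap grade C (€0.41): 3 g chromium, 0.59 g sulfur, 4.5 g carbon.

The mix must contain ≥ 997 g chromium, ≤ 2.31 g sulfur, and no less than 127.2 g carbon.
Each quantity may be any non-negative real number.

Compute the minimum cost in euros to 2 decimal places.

€4.96

Treat it as an LP. Let x1 = kg of ferrochrome, x2 = kg of cast iron scrap, x3 = kg of nickel briquettes, x4 = kg of ferromanganese, x5 = kg of silicomanganese, x6 = kg of scrap grade C.
min 3.13x1 + 0.33x2 + 18.49x3 + 1.48x4 + 1.94x5 + 0.41x6 subject to:
  651x1 + 1x2 + 1x4 + 3x6 ≥ 997   (chromium)
  0.37x1 + 1.03x2 + 0.01x3 + 0.2x4 + 0.21x5 + 0.59x6 ≤ 2.31   (sulfur)
  71.9x1 + 34.2x2 + 0.1x3 + 67.8x4 + 17.3x5 + 4.5x6 ≥ 127.2   (carbon)
  x1, x2, x3, x4, x5, x6 ≥ 0.
The cheapest feasible vertex uses only ferrochrome, cast iron scrap; nickel briquettes, ferromanganese, silicomanganese, scrap grade C are not used. The chromium and carbon requirements are met with equality.
Solving gives x1 = 1.531, x2 = 0.5012.
Cost = 3.13·1.531 + 0.33·0.5012 = 4.9574.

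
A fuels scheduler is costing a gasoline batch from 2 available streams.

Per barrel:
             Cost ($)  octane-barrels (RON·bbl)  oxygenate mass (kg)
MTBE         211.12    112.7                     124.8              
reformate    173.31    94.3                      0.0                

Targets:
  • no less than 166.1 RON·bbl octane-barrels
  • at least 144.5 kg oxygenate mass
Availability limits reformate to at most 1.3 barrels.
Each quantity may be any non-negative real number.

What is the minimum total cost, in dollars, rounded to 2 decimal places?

$309.89

This is a linear program. Let x1 = barrels of MTBE, x2 = barrels of reformate.
Minimise 211.12x1 + 173.31x2 subject to:
  112.7x1 + 94.3x2 ≥ 166.1   (octane-barrels)
  124.8x1 ≥ 144.5   (oxygenate mass)
  x2 ≤ 1.3
  x1, x2 ≥ 0.
Both inputs are positive at the optimum. There the octane-barrels and oxygenate mass constraints are tight.
That vertex is x1 = 1.15785, x2 = 0.377625.
Objective = 211.12·1.15785 + 173.31·0.377625 = 309.8915.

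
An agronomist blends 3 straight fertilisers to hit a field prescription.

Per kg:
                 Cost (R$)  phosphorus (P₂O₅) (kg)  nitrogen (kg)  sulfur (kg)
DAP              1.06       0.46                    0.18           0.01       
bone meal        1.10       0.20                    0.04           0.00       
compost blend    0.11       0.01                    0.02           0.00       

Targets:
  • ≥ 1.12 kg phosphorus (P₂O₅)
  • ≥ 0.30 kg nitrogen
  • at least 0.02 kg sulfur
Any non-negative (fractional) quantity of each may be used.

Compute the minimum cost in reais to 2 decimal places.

R$2.58

Let x1 = kg of DAP, x2 = kg of bone meal, x3 = kg of compost blend.
Minimise 1.06x1 + 1.1x2 + 0.11x3 subject to:
  0.46x1 + 0.2x2 + 0.01x3 ≥ 1.12   (phosphorus (P₂O₅))
  0.18x1 + 0.04x2 + 0.02x3 ≥ 0.3   (nitrogen)
  0.01x1 ≥ 0.02   (sulfur)
  x1, x2, x3 ≥ 0.
The cheapest feasible vertex uses only DAP; bone meal, compost blend are not used. Binding constraint: phosphorus (P₂O₅).
That vertex is x1 = 2.435.
Objective = 1.06·2.435 = 2.5811.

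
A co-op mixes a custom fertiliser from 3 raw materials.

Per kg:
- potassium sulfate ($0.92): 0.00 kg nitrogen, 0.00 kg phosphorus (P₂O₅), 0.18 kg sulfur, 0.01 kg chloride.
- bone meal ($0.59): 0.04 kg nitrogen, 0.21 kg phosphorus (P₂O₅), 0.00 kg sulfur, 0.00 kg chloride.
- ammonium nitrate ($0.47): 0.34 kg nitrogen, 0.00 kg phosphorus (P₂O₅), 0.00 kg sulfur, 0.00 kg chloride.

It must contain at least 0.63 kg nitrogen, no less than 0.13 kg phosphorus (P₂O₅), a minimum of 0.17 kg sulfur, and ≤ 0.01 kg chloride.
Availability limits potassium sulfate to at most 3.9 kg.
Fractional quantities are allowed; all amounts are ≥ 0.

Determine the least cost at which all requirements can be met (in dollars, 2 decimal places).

$2.07

Let x1 = kg of potassium sulfate, x2 = kg of bone meal, x3 = kg of ammonium nitrate.
Minimise 0.92x1 + 0.59x2 + 0.47x3 s.t.:
  0.04x2 + 0.34x3 ≥ 0.63   (nitrogen)
  0.21x2 ≥ 0.13   (phosphorus (P₂O₅))
  0.18x1 ≥ 0.17   (sulfur)
  0.01x1 ≤ 0.01   (chloride)
  x1 ≤ 3.9
  x1, x2, x3 ≥ 0.
All 3 inputs are positive at the optimum. There the nitrogen, phosphorus (P₂O₅), sulfur constraints are tight.
So potassium sulfate = 0.9444 kg, bone meal = 0.619 kg, ammonium nitrate = 1.78 kg.
Total cost: 0.92·0.9444 + 0.59·0.619 + 0.47·1.78 = 2.0707.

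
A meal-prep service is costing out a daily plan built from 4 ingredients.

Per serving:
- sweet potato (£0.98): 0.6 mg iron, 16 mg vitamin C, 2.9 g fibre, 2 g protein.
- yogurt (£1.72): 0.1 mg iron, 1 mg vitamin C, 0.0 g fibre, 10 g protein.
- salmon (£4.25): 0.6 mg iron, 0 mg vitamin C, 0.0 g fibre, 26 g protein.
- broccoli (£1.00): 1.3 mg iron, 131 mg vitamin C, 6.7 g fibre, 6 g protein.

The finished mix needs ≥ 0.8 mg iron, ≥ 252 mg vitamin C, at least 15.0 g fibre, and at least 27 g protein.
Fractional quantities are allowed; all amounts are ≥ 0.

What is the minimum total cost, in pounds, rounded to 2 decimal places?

This is a linear program. Let x1 = servings of sweet potato, x2 = servings of yogurt, x3 = servings of salmon, x4 = servings of broccoli.
Minimize 0.98x1 + 1.72x2 + 4.25x3 + 1x4 subject to:
  0.6x1 + 0.1x2 + 0.6x3 + 1.3x4 ≥ 0.8   (iron)
  16x1 + 1x2 + 131x4 ≥ 252   (vitamin C)
  2.9x1 + 6.7x4 ≥ 15   (fibre)
  2x1 + 10x2 + 26x3 + 6x4 ≥ 27   (protein)
  x1, x2, x3, x4 ≥ 0.
The minimum-cost mix takes nothing from sweet potato, yogurt — only salmon, broccoli. Binding constraints: fibre and protein.
Solving gives x3 = 0.5218, x4 = 2.239.
Cost = 4.25·0.5218 + 1·2.239 = 4.4567.

£4.46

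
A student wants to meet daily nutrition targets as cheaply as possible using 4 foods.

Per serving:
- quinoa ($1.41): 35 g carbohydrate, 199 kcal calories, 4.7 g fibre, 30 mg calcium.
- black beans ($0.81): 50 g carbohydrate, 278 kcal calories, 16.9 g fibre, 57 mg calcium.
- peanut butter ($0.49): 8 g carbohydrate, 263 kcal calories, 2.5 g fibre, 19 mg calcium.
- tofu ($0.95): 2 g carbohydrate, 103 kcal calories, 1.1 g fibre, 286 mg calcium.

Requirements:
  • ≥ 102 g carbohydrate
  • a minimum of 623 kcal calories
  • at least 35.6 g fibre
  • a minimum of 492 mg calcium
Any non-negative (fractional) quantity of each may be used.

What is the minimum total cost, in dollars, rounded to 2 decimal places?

This is a linear program. Let x1 = servings of quinoa, x2 = servings of black beans, x3 = servings of peanut butter, x4 = servings of tofu.
Minimize 1.41x1 + 0.81x2 + 0.49x3 + 0.95x4 subject to:
  35x1 + 50x2 + 8x3 + 2x4 ≥ 102   (carbohydrate)
  199x1 + 278x2 + 263x3 + 103x4 ≥ 623   (calories)
  4.7x1 + 16.9x2 + 2.5x3 + 1.1x4 ≥ 35.6   (fibre)
  30x1 + 57x2 + 19x3 + 286x4 ≥ 492   (calcium)
  x1, x2, x3, x4 ≥ 0.
The optimal basis is {black beans, tofu}; quinoa, peanut butter drop out. Binding constraints: fibre and calcium.
Solving gives x2 = 2.021, x4 = 1.318.
Total cost: 0.81·2.021 + 0.95·1.318 = 2.8891.

$2.89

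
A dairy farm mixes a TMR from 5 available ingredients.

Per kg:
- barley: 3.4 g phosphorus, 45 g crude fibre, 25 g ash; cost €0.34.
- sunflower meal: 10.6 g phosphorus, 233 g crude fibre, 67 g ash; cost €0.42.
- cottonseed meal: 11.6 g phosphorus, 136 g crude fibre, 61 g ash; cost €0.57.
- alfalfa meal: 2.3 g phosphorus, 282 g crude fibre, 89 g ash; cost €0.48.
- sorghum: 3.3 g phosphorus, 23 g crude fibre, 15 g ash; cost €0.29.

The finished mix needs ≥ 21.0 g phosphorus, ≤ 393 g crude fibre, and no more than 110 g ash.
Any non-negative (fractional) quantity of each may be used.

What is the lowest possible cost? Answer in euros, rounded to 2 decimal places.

This is a linear program. Let x1 = kg of barley, x2 = kg of sunflower meal, x3 = kg of cottonseed meal, x4 = kg of alfalfa meal, x5 = kg of sorghum.
Minimize 0.34x1 + 0.42x2 + 0.57x3 + 0.48x4 + 0.29x5 with:
  3.4x1 + 10.6x2 + 11.6x3 + 2.3x4 + 3.3x5 ≥ 21   (phosphorus)
  45x1 + 233x2 + 136x3 + 282x4 + 23x5 ≤ 393   (crude fibre)
  25x1 + 67x2 + 61x3 + 89x4 + 15x5 ≤ 110   (ash)
  x1, x2, x3, x4, x5 ≥ 0.
At the optimum only cottonseed meal, sorghum are positive (barley, sunflower meal, alfalfa meal = 0). Binding constraints: phosphorus and ash.
Solving gives x3 = 1.758, x5 = 0.1832.
Cost = 0.57·1.758 + 0.29·0.1832 = 1.0552.

€1.06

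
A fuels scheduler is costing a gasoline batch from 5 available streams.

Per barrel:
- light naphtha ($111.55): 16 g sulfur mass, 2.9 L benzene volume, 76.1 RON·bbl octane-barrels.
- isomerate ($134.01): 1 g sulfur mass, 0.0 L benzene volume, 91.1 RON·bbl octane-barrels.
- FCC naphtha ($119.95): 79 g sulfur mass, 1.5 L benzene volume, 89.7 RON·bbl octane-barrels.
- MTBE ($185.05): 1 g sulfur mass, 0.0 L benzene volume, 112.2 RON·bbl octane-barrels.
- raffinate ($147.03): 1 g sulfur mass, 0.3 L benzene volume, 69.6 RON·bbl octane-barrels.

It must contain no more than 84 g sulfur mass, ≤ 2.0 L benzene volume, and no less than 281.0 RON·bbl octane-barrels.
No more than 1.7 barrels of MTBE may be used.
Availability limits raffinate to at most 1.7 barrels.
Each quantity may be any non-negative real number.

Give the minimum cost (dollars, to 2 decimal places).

$400.91

Set it up as a linear program. Let x1 = barrels of light naphtha, x2 = barrels of isomerate, x3 = barrels of FCC naphtha, x4 = barrels of MTBE, x5 = barrels of raffinate.
Minimise 111.55x1 + 134.01x2 + 119.95x3 + 185.05x4 + 147.03x5 s.t.:
  16x1 + 1x2 + 79x3 + 1x4 + 1x5 ≤ 84   (sulfur mass)
  2.9x1 + 1.5x3 + 0.3x5 ≤ 2   (benzene volume)
  76.1x1 + 91.1x2 + 89.7x3 + 112.2x4 + 69.6x5 ≥ 281   (octane-barrels)
  x4 ≤ 1.7
  x5 ≤ 1.7
  x1, x2, x3, x4, x5 ≥ 0.
The minimum-cost mix takes nothing from light naphtha, MTBE, raffinate — only isomerate, FCC naphtha. The sulfur mass and octane-barrels requirements are met with equality.
So isomerate = 2.0633 barrels, FCC naphtha = 1.0372 barrels.
Cost = 134.01·2.0633 + 119.95·1.0372 = 400.91497.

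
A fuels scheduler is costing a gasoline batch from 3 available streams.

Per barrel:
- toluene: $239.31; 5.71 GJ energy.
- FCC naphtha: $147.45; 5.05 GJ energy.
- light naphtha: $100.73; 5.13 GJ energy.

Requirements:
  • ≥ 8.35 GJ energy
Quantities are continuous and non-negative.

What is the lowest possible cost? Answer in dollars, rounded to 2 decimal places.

Treat it as an LP. Let x1 = barrels of toluene, x2 = barrels of FCC naphtha, x3 = barrels of light naphtha.
Minimize 239.31x1 + 147.45x2 + 100.73x3 s.t.:
  5.71x1 + 5.05x2 + 5.13x3 ≥ 8.35   (energy)
  x1, x2, x3 ≥ 0.
The cheapest feasible vertex uses only light naphtha; toluene, FCC naphtha are not used. There the energy constraint is tight.
So light naphtha = 1.6277 barrels.
Hence cost = 100.73·1.6277 = $163.9582.

$163.96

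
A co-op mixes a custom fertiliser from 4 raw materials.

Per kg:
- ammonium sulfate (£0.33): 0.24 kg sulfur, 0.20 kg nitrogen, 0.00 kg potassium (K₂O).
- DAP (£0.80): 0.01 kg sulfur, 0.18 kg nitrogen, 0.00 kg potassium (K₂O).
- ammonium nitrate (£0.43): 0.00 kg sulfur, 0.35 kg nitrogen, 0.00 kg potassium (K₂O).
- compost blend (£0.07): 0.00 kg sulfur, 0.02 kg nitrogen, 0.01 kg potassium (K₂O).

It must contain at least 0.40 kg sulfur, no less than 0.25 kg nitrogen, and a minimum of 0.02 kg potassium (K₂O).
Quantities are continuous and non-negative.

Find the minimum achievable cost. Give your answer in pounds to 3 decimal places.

£0.690

This is a linear program. Let x1 = kg of ammonium sulfate, x2 = kg of DAP, x3 = kg of ammonium nitrate, x4 = kg of compost blend.
Minimise 0.33x1 + 0.8x2 + 0.43x3 + 0.07x4 s.t.:
  0.24x1 + 0.01x2 ≥ 0.4   (sulfur)
  0.2x1 + 0.18x2 + 0.35x3 + 0.02x4 ≥ 0.25   (nitrogen)
  0.01x4 ≥ 0.02   (potassium (K₂O))
  x1, x2, x3, x4 ≥ 0.
At the optimum only ammonium sulfate, compost blend are positive (DAP, ammonium nitrate = 0). There the sulfur and potassium (K₂O) constraints are tight.
Optimal quantities: ammonium sulfate = 1.667 kg, compost blend = 2 kg.
Objective = 0.33·1.667 + 0.07·2 = 0.69011.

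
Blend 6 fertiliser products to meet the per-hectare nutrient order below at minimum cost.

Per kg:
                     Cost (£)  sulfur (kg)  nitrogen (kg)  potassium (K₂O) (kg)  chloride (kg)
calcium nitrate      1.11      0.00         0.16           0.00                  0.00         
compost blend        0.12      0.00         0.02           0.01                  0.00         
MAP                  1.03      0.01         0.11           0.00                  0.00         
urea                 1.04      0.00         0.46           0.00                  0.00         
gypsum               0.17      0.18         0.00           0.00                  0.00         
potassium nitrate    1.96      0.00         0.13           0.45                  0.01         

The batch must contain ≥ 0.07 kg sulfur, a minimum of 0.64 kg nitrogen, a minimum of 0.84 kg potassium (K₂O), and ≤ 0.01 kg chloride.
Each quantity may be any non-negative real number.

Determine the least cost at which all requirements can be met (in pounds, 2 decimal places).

£6.71

Let x1 = kg of calcium nitrate, x2 = kg of compost blend, x3 = kg of MAP, x4 = kg of urea, x5 = kg of gypsum, x6 = kg of potassium nitrate.
Minimize 1.11x1 + 0.12x2 + 1.03x3 + 1.04x4 + 0.17x5 + 1.96x6 s.t.:
  0.01x3 + 0.18x5 ≥ 0.07   (sulfur)
  0.16x1 + 0.02x2 + 0.11x3 + 0.46x4 + 0.13x6 ≥ 0.64   (nitrogen)
  0.01x2 + 0.45x6 ≥ 0.84   (potassium (K₂O))
  0.01x6 ≤ 0.01   (chloride)
  x1, x2, x3, x4, x5, x6 ≥ 0.
The optimal basis is {compost blend, gypsum, potassium nitrate}; calcium nitrate, MAP, urea drop out. The sulfur, potassium (K₂O), chloride requirements are met with equality.
That vertex is x2 = 39, x5 = 0.3889, x6 = 1.
Hence cost = 0.12·39 + 0.17·0.3889 + 1.96·1 = £6.7061.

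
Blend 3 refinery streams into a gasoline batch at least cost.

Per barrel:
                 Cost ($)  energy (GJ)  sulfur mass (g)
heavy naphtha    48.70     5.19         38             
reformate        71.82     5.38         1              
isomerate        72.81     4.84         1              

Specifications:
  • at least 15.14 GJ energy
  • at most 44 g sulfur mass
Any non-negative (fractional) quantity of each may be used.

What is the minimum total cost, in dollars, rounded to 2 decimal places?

Treat it as an LP. Let x1 = barrels of heavy naphtha, x2 = barrels of reformate, x3 = barrels of isomerate.
Minimise 48.7x1 + 71.82x2 + 72.81x3 s.t.:
  5.19x1 + 5.38x2 + 4.84x3 ≥ 15.14   (energy)
  38x1 + 1x2 + 1x3 ≤ 44   (sulfur mass)
  x1, x2, x3 ≥ 0.
The optimal basis is {heavy naphtha, reformate}; isomerate drops out. Binding constraints: energy and sulfur mass.
Solving gives x1 = 1.1121, x2 = 1.7413.
Cost = 48.7·1.1121 + 71.82·1.7413 = 179.2194.

$179.22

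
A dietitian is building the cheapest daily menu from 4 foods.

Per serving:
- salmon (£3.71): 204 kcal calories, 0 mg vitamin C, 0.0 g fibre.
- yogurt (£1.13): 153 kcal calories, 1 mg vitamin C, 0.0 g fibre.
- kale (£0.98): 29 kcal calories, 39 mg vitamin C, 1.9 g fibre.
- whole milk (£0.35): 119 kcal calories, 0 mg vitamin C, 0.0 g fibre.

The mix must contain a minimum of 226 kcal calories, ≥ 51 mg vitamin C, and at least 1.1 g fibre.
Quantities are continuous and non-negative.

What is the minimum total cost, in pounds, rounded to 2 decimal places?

£1.83

Treat it as an LP. Let x1 = servings of salmon, x2 = servings of yogurt, x3 = servings of kale, x4 = servings of whole milk.
min 3.71x1 + 1.13x2 + 0.98x3 + 0.35x4 s.t.:
  204x1 + 153x2 + 29x3 + 119x4 ≥ 226   (calories)
  1x2 + 39x3 ≥ 51   (vitamin C)
  1.9x3 ≥ 1.1   (fibre)
  x1, x2, x3, x4 ≥ 0.
At the optimum only kale, whole milk are positive (salmon, yogurt = 0). There the calories and vitamin C constraints are tight.
So kale = 1.308 servings, whole milk = 1.58 servings.
Cost = 0.98·1.308 + 0.35·1.58 = 1.8348.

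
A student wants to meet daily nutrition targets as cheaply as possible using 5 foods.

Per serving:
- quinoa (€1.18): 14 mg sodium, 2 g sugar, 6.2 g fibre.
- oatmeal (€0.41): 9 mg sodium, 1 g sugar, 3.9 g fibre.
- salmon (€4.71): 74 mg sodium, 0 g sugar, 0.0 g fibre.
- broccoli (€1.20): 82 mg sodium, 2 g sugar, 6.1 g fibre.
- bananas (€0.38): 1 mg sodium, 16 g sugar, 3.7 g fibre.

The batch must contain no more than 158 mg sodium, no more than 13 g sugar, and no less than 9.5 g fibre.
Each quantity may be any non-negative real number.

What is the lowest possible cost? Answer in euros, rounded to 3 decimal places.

Let x1 = servings of quinoa, x2 = servings of oatmeal, x3 = servings of salmon, x4 = servings of broccoli, x5 = servings of bananas.
min 1.18x1 + 0.41x2 + 4.71x3 + 1.2x4 + 0.38x5 s.t.:
  14x1 + 9x2 + 74x3 + 82x4 + 1x5 ≤ 158   (sodium)
  2x1 + 1x2 + 2x4 + 16x5 ≤ 13   (sugar)
  6.2x1 + 3.9x2 + 6.1x4 + 3.7x5 ≥ 9.5   (fibre)
  x1, x2, x3, x4, x5 ≥ 0.
At the optimum only oatmeal, bananas are positive (quinoa, salmon, broccoli = 0). The sugar and fibre requirements are met with equality.
Optimal quantities: oatmeal = 1.77 servings, bananas = 0.7019 servings.
Total cost: 0.41·1.77 + 0.38·0.7019 = 0.99242.

€0.992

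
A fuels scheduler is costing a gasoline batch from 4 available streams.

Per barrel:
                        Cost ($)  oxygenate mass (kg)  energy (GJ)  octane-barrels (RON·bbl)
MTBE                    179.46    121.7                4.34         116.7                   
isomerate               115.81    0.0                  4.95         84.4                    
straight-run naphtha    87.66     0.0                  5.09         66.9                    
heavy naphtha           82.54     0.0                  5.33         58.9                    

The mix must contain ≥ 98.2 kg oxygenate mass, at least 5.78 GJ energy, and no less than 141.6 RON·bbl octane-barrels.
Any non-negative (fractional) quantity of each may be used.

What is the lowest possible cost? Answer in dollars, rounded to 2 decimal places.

$206.96

Treat it as an LP. Let x1 = barrels of MTBE, x2 = barrels of isomerate, x3 = barrels of straight-run naphtha, x4 = barrels of heavy naphtha.
min 179.46x1 + 115.81x2 + 87.66x3 + 82.54x4 s.t.:
  121.7x1 ≥ 98.2   (oxygenate mass)
  4.34x1 + 4.95x2 + 5.09x3 + 5.33x4 ≥ 5.78   (energy)
  116.7x1 + 84.4x2 + 66.9x3 + 58.9x4 ≥ 141.6   (octane-barrels)
  x1, x2, x3, x4 ≥ 0.
The optimal basis is {MTBE, straight-run naphtha}; isomerate, heavy naphtha drop out. There the oxygenate mass and octane-barrels constraints are tight.
So MTBE = 0.8069 barrels, straight-run naphtha = 0.709 barrels.
Hence cost = 179.46·0.8069 + 87.66·0.709 = $206.9572.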